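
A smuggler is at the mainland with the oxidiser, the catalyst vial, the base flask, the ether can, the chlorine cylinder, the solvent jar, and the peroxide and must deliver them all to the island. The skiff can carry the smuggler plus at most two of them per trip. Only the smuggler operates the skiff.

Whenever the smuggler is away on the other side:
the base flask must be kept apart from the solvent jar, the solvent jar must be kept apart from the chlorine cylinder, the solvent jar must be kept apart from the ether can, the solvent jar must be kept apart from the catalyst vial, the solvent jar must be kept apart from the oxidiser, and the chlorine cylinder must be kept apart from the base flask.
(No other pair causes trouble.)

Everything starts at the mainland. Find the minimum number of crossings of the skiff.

11

Counting alone: the smuggler can take at most 2 across per trip to the island, so moving all 7 needs at least 4 loaded trips out, with a return between consecutive ones — at least 7 crossings.
The safety rule pushes this higher. Following every safe sequence of crossings, the most of the 7 that can be at the island as the skiff arrives there on crossings 7, 9 is 5, 6 respectively — never all 7.
So no plan with fewer than 11 crossings exists, and this one achieves 11:
1. Smuggler goes to the island with the base flask and the solvent jar.  [the mainland: the catalyst vial, the chlorine cylinder, the ether can, the oxidiser, the peroxide | the island: the base flask, the solvent jar]
2. Smuggler goes back to the mainland with the base flask.  [the mainland: the base flask, the catalyst vial, the chlorine cylinder, the ether can, the oxidiser, the peroxide | the island: the solvent jar]
3. Smuggler goes to the island with the base flask and the oxidiser.  [the mainland: the catalyst vial, the chlorine cylinder, the ether can, the peroxide | the island: the base flask, the oxidiser, the solvent jar]
4. Smuggler goes back to the mainland with the solvent jar.  [the mainland: the catalyst vial, the chlorine cylinder, the ether can, the peroxide, the solvent jar | the island: the base flask, the oxidiser]
5. Smuggler goes to the island with the catalyst vial and the solvent jar.  [the mainland: the chlorine cylinder, the ether can, the peroxide | the island: the base flask, the catalyst vial, the oxidiser, the solvent jar]
6. Smuggler goes back to the mainland with the solvent jar.  [the mainland: the chlorine cylinder, the ether can, the peroxide, the solvent jar | the island: the base flask, the catalyst vial, the oxidiser]
7. Smuggler goes to the island with the chlorine cylinder and the ether can.  [the mainland: the peroxide, the solvent jar | the island: the base flask, the catalyst vial, the chlorine cylinder, the ether can, the oxidiser]
8. Smuggler goes back to the mainland with the base flask.  [the mainland: the base flask, the peroxide, the solvent jar | the island: the catalyst vial, the chlorine cylinder, the ether can, the oxidiser]
9. Smuggler goes to the island with the base flask and the peroxide.  [the mainland: the solvent jar | the island: the base flask, the catalyst vial, the chlorine cylinder, the ether can, the oxidiser, the peroxide]
10. Smuggler goes back to the mainland with the base flask.  [the mainland: the base flask, the solvent jar | the island: the catalyst vial, the chlorine cylinder, the ether can, the oxidiser, the peroxide]
11. Smuggler goes to the island with the base flask and the solvent jar.  [the mainland: — | the island: the base flask, the catalyst vial, the chlorine cylinder, the ether can, the oxidiser, the peroxide, the solvent jar]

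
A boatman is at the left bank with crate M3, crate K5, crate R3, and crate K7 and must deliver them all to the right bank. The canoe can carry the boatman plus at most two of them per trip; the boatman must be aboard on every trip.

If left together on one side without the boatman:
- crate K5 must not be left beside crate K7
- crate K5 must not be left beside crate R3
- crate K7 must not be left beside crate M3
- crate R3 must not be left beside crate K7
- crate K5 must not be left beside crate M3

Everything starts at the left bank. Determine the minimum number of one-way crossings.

5

Counting alone: the boatman can take at most 2 across per trip to the right bank, so moving all 4 needs at least 2 loaded trips out, with a return between consecutive ones — at least 3 crossings.
The safety rule pushes this higher. Following every safe sequence of crossings, the most of the 4 that can be at the right bank as the canoe arrives there on crossing 3 is 3 — never all 4.
So no plan with fewer than 5 crossings exists, and this one achieves 5:
1. Boatman goes to the right bank with crate K5 and crate K7.  [the left bank: crate M3, crate R3 | the right bank: crate K5, crate K7]
2. Boatman goes back to the left bank with crate K5.  [the left bank: crate K5, crate M3, crate R3 | the right bank: crate K7]
3. Boatman goes to the right bank with crate M3 and crate R3.  [the left bank: crate K5 | the right bank: crate K7, crate M3, crate R3]
4. Boatman goes back to the left bank with crate K7.  [the left bank: crate K5, crate K7 | the right bank: crate M3, crate R3]
5. Boatman goes to the right bank with crate K5 and crate K7.  [the left bank: — | the right bank: crate K5, crate K7, crate M3, crate R3]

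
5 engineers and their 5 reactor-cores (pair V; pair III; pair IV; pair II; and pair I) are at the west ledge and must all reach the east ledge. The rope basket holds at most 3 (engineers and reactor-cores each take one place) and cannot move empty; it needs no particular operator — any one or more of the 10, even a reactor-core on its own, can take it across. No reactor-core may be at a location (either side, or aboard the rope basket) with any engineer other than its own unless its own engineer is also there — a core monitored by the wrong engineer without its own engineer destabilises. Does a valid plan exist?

Yes

1. engineer V and reactor-core V cross → the east ledge.
2. engineer V crosses ← the west ledge.
3. reactor-core II, reactor-core III, and reactor-core IV cross → the east ledge.
4. reactor-core V crosses ← the west ledge.
5. engineer II, engineer III, and engineer IV cross → the east ledge.
6. engineer III and reactor-core III cross ← the west ledge.
7. engineer I, engineer III, and engineer V cross → the east ledge.
8. reactor-core IV crosses ← the west ledge.
9. reactor-core III and reactor-core V cross → the east ledge.
10. reactor-core V crosses ← the west ledge.
11. reactor-core I, reactor-core IV, and reactor-core V cross → the east ledge.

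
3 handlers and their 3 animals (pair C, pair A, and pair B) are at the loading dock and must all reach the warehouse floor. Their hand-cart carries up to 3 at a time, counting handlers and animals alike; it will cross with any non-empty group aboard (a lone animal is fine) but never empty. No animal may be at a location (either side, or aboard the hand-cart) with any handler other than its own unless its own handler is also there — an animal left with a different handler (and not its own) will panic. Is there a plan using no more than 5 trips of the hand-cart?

Yes — this plan uses 5 crossings (≤ 5):
1. animal C and handler C cross → the warehouse floor.
2. handler C crosses ← the loading dock.
3. handler A, handler B, and handler C cross → the warehouse floor.
4. animal C crosses ← the loading dock.
5. animal A, animal B, and animal C cross → the warehouse floor.

Yes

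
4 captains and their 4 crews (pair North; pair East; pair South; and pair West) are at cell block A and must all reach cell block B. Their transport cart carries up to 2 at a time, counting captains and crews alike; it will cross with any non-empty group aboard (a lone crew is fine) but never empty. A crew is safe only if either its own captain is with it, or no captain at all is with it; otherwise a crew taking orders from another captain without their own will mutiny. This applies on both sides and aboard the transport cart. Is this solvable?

Following every safe sequence of crossings from the start, the most of the 8 that can be at cell block B as the transport cart arrives there on crossings 1, 3, 5 is 2, 3, 4 respectively; the best ever achieved is 4 of 8.
From crossing 7 on, no configuration arises that was not already reachable earlier: only 44 distinct safe configurations (who is on which side, and where the transport cart is) can ever be reached, none of them has everyone across, and every continuation just revisits them. So no valid plan exists.

No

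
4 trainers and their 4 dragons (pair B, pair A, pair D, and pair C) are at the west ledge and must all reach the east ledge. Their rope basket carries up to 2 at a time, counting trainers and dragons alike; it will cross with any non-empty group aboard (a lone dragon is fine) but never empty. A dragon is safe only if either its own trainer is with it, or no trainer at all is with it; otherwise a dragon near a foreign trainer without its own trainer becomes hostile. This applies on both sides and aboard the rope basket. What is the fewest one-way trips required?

Following every safe sequence of crossings from the start, the most of the 8 that can be at the east ledge as the rope basket arrives there on crossings 1, 3, 5 is 2, 3, 4 respectively; the best ever achieved is 4 of 8.
From crossing 7 on, no configuration arises that was not already reachable earlier: only 44 distinct safe configurations (who is on which side, and where the rope basket is) can ever be reached, none of them has everyone across, and every continuation just revisits them. So no valid plan exists.

impossible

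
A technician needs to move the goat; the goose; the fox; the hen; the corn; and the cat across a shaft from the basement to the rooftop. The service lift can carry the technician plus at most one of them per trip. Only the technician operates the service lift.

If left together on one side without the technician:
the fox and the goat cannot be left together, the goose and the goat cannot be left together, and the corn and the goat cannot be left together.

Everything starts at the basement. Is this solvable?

Following every safe sequence of crossings from the start, the most of the 6 that can be at the rooftop as the service lift arrives there on crossings 1, 3, 5, 7 is 1, 2, 3, 4 respectively; the best ever achieved is 4 of 6.
From crossing 9 on, no configuration arises that was not already reachable earlier: only 36 distinct safe configurations (who is on which side, and where the service lift is) can ever be reached, none of them has everyone across, and every continuation just revisits them. So no valid plan exists.

No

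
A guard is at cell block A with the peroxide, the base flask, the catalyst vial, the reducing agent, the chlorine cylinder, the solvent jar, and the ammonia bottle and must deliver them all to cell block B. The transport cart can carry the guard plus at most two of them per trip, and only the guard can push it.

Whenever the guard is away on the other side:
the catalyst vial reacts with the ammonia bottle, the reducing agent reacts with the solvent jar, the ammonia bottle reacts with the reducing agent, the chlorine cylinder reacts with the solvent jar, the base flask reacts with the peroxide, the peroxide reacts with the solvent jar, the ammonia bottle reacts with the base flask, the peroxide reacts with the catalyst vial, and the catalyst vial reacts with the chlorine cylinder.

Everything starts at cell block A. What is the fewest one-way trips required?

impossible

Whatever the first load, the items left behind include a forbidden pair without the guard. No opening move is safe, so no plan exists.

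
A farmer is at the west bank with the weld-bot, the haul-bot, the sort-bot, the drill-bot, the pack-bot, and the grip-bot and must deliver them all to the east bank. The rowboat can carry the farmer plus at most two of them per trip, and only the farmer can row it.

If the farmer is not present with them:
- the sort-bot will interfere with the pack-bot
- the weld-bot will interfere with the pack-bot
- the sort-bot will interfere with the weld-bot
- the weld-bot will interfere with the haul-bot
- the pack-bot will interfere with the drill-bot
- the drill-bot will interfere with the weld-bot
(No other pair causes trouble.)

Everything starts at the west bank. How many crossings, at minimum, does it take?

9

Counting alone: the farmer can take at most 2 across per trip to the east bank, so moving all 6 needs at least 3 loaded trips out, with a return between consecutive ones — at least 5 crossings.
The safety rule pushes this higher. Following every safe sequence of crossings, the most of the 6 that can be at the east bank as the rowboat arrives there on crossings 5, 7 is 4, 5 respectively — never all 6.
So no plan with fewer than 9 crossings exists, and this one achieves 9:
1. Farmer goes to the east bank with the pack-bot and the weld-bot.
2. Farmer goes back to the west bank with the weld-bot.
3. Farmer goes to the east bank with the haul-bot and the weld-bot.
4. Farmer goes back to the west bank with the weld-bot.
5. Farmer goes to the east bank with the grip-bot and the weld-bot.
6. Farmer goes back to the west bank with the weld-bot.
7. Farmer goes to the east bank with the drill-bot and the sort-bot.
8. Farmer goes back to the west bank with the pack-bot.
9. Farmer goes to the east bank with the pack-bot and the weld-bot.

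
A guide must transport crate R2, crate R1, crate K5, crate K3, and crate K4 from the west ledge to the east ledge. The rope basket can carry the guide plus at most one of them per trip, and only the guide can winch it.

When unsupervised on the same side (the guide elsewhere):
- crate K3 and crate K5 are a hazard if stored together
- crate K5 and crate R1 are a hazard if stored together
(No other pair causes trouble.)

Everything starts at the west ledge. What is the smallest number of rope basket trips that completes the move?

11

Counting alone: the guide can take at most 1 across per trip to the east ledge, so moving all 5 needs at least 5 loaded trips out, with a return between consecutive ones — at least 9 crossings.
The safety rule pushes this higher. Following every safe sequence of crossings, the most of the 5 that can be at the east ledge as the rope basket arrives there on crossing 9 is 4 — never all 5.
So no plan with fewer than 11 crossings exists, and this one achieves 11:
1. Guide goes to the east ledge with crate K5.  [the west ledge: crate K3, crate K4, crate R1, crate R2 | the east ledge: crate K5]
2. Guide goes back to the west ledge alone.  [the west ledge: crate K3, crate K4, crate R1, crate R2 | the east ledge: crate K5]
3. Guide goes to the east ledge with crate R2.  [the west ledge: crate K3, crate K4, crate R1 | the east ledge: crate K5, crate R2]
4. Guide goes back to the west ledge alone.  [the west ledge: crate K3, crate K4, crate R1 | the east ledge: crate K5, crate R2]
5. Guide goes to the east ledge with crate R1.  [the west ledge: crate K3, crate K4 | the east ledge: crate K5, crate R1, crate R2]
6. Guide goes back to the west ledge with crate K5.  [the west ledge: crate K3, crate K4, crate K5 | the east ledge: crate R1, crate R2]
7. Guide goes to the east ledge with crate K3.  [the west ledge: crate K4, crate K5 | the east ledge: crate K3, crate R1, crate R2]
8. Guide goes back to the west ledge alone.  [the west ledge: crate K4, crate K5 | the east ledge: crate K3, crate R1, crate R2]
9. Guide goes to the east ledge with crate K4.  [the west ledge: crate K5 | the east ledge: crate K3, crate K4, crate R1, crate R2]
10. Guide goes back to the west ledge alone.  [the west ledge: crate K5 | the east ledge: crate K3, crate K4, crate R1, crate R2]
11. Guide goes to the east ledge with crate K5.  [the west ledge: — | the east ledge: crate K3, crate K4, crate K5, crate R1, crate R2]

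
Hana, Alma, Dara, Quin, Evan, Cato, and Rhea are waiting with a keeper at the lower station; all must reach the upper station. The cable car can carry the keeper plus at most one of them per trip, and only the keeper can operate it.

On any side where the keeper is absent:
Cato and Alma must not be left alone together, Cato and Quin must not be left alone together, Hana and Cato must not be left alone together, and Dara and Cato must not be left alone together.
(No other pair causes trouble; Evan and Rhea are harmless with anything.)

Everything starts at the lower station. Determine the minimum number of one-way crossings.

impossible

Following every safe sequence of crossings from the start, the most of the 7 that can be at the upper station as the cable car arrives there on crossings 1, 3, 5, 7 is 1, 2, 3, 4 respectively; the best ever achieved is 4 of 7.
From crossing 9 on, no configuration arises that was not already reachable earlier: only 44 distinct safe configurations (who is on which side, and where the cable car is) can ever be reached, none of them has everyone across, and every continuation just revisits them. So no valid plan exists.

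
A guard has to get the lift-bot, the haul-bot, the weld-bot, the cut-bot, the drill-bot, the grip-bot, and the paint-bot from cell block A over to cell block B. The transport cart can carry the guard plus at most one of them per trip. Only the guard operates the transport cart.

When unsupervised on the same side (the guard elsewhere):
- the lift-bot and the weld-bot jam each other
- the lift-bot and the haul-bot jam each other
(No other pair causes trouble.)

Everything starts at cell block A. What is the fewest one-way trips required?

Counting alone: the guard can take at most 1 across per trip to cell block B, so moving all 7 needs at least 7 loaded trips out, with a return between consecutive ones — at least 13 crossings.
The safety rule pushes this higher. Following every safe sequence of crossings, the most of the 7 that can be at cell block B as the transport cart arrives there on crossing 13 is 6 — never all 7.
So no plan with fewer than 15 crossings exists, and this one achieves 15:
1. Guard goes to cell block B with the lift-bot.
2. Guard goes back to cell block A alone.
3. Guard goes to cell block B with the haul-bot.
4. Guard goes back to cell block A with the lift-bot.
5. Guard goes to cell block B with the weld-bot.
6. Guard goes back to cell block A alone.
7. Guard goes to cell block B with the cut-bot.
8. Guard goes back to cell block A alone.
9. Guard goes to cell block B with the drill-bot.
10. Guard goes back to cell block A alone.
11. Guard goes to cell block B with the grip-bot.
12. Guard goes back to cell block A alone.
13. Guard goes to cell block B with the paint-bot.
14. Guard goes back to cell block A alone.
15. Guard goes to cell block B with the lift-bot.

15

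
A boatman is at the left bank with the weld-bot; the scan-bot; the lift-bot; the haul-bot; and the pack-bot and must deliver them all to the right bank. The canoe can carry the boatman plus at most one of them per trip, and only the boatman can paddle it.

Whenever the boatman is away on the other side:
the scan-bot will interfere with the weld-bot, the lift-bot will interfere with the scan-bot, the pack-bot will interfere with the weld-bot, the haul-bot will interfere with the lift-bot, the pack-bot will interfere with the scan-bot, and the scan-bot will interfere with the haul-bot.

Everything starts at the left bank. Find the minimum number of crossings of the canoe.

Whatever the first load, the items left behind include a forbidden pair without the boatman. No opening move is safe, so no plan exists.

impossible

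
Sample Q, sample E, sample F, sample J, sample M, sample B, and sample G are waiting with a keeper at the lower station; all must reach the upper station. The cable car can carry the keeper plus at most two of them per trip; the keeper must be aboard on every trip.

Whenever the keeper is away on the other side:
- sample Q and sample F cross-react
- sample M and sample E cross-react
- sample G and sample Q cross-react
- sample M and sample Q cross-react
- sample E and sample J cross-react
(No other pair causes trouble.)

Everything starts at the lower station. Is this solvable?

Yes

1. Keeper goes to the upper station with sample E and sample Q.  [the lower station: sample B, sample F, sample G, sample J, sample M | the upper station: sample E, sample Q]
2. Keeper goes back to the lower station alone.  [the lower station: sample B, sample F, sample G, sample J, sample M | the upper station: sample E, sample Q]
3. Keeper goes to the upper station with sample F.  [the lower station: sample B, sample G, sample J, sample M | the upper station: sample E, sample F, sample Q]
4. Keeper goes back to the lower station with sample Q.  [the lower station: sample B, sample G, sample J, sample M, sample Q | the upper station: sample E, sample F]
5. Keeper goes to the upper station with sample G and sample M.  [the lower station: sample B, sample J, sample Q | the upper station: sample E, sample F, sample G, sample M]
6. Keeper goes back to the lower station with sample E.  [the lower station: sample B, sample E, sample J, sample Q | the upper station: sample F, sample G, sample M]
7. Keeper goes to the upper station with sample B and sample J.  [the lower station: sample E, sample Q | the upper station: sample B, sample F, sample G, sample J, sample M]
8. Keeper goes back to the lower station alone.  [the lower station: sample E, sample Q | the upper station: sample B, sample F, sample G, sample J, sample M]
9. Keeper goes to the upper station with sample E and sample Q.  [the lower station: — | the upper station: sample B, sample E, sample F, sample G, sample J, sample M, sample Q]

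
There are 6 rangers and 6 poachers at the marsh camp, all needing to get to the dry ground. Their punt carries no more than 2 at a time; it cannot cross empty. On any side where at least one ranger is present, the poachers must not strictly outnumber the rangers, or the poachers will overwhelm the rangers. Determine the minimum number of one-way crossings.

impossible

Following every safe sequence of crossings from the start, the most of the 12 that can be at the dry ground as the punt arrives there on crossings 1, 3, 5, 7, 9 is 2, 3, 4, 5, 6 respectively; the best ever achieved is 6 of 12.
From crossing 11 on, no configuration arises that was not already reachable earlier: only 15 distinct safe configurations (who is on which side, and where the punt is) can ever be reached, none of them has everyone across, and every continuation just revisits them. They are: 0 rangers + 0 poachers across (punt back at the start); 0 rangers + 1 poacher across (punt there); 0 rangers + 1 poacher across (punt back at the start); 0 rangers + 2 poachers across (punt there); 0 rangers + 2 poachers across (punt back at the start); 0 rangers + 3 poachers across (punt there); 0 rangers + 3 poachers across (punt back at the start); 0 rangers + 4 poachers across (punt there); 0 rangers + 4 poachers across (punt back at the start); 0 rangers + 5 poachers across (punt there); 0 rangers + 5 poachers across (punt back at the start); 0 rangers + 6 poachers across (punt there); 1 ranger + 1 poacher across (punt there); 1 ranger + 1 poacher across (punt back at the start); 2 rangers + 2 poachers across (punt there). So no valid plan exists.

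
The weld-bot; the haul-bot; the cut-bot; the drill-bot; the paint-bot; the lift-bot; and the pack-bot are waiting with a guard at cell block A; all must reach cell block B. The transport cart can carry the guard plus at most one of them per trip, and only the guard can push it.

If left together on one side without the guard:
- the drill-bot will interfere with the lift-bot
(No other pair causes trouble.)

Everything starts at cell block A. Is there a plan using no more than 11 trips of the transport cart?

No

Counting alone: the guard can take at most 1 across per trip to cell block B, so moving all 7 needs at least 7 loaded trips out, with a return between consecutive ones — at least 13 crossings.
Since 11 < 13, 11 crossings cannot be enough. (The shortest complete plan in fact takes 13:)
1. Guard goes to cell block B with the drill-bot.
2. Guard goes back to cell block A alone.
3. Guard goes to cell block B with the weld-bot.
4. Guard goes back to cell block A alone.
5. Guard goes to cell block B with the haul-bot.
6. Guard goes back to cell block A alone.
7. Guard goes to cell block B with the cut-bot.
8. Guard goes back to cell block A alone.
9. Guard goes to cell block B with the paint-bot.
10. Guard goes back to cell block A alone.
11. Guard goes to cell block B with the pack-bot.
12. Guard goes back to cell block A alone.
13. Guard goes to cell block B with the lift-bot.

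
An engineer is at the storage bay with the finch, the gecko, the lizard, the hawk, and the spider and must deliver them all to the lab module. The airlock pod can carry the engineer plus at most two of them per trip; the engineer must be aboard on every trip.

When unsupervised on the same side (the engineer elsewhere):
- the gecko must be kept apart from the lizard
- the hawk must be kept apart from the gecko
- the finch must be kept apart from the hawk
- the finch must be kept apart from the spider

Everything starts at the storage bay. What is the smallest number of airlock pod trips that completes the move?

Counting alone: the engineer can take at most 2 across per trip to the lab module, so moving all 5 needs at least 3 loaded trips out, with a return between consecutive ones — at least 5 crossings.
The safety rule pushes this higher. Following every safe sequence of crossings, the most of the 5 that can be at the lab module as the airlock pod arrives there on crossing 5 is 4 — never all 5.
So no plan with fewer than 7 crossings exists, and this one achieves 7:
1. Engineer goes to the lab module with the finch and the gecko.
2. Engineer goes back to the storage bay alone.
3. Engineer goes to the lab module with the lizard.
4. Engineer goes back to the storage bay with the gecko.
5. Engineer goes to the lab module with the hawk and the spider.
6. Engineer goes back to the storage bay with the finch.
7. Engineer goes to the lab module with the finch and the gecko.

7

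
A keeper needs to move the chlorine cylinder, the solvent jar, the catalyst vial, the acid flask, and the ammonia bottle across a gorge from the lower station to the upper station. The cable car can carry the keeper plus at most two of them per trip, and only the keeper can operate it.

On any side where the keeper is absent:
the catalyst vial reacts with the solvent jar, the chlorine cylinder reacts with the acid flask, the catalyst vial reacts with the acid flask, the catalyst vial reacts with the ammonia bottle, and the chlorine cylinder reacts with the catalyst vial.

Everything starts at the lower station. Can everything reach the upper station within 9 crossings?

Yes

Yes — this plan uses 7 crossings (≤ 9):
1. Keeper goes to the upper station with the catalyst vial and the chlorine cylinder.
2. Keeper goes back to the lower station with the chlorine cylinder.
3. Keeper goes to the upper station with the chlorine cylinder and the solvent jar.
4. Keeper goes back to the lower station with the catalyst vial.
5. Keeper goes to the upper station with the ammonia bottle and the catalyst vial.
6. Keeper goes back to the lower station with the catalyst vial.
7. Keeper goes to the upper station with the acid flask and the catalyst vial.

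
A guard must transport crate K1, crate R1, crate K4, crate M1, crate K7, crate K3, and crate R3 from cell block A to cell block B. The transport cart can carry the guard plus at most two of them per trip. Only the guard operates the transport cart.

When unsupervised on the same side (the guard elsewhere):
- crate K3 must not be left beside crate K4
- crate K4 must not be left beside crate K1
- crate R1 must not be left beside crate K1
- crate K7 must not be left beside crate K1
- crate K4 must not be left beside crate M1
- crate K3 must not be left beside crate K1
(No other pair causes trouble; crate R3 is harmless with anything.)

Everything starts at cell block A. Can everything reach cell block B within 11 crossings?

Yes — this plan uses 11 crossings (≤ 11):
1. Guard goes to cell block B with crate K1 and crate K4.  [cell block A: crate K3, crate K7, crate M1, crate R1, crate R3 | cell block B: crate K1, crate K4]
2. Guard goes back to cell block A with crate K1.  [cell block A: crate K1, crate K3, crate K7, crate M1, crate R1, crate R3 | cell block B: crate K4]
3. Guard goes to cell block B with crate K1 and crate R1.  [cell block A: crate K3, crate K7, crate M1, crate R3 | cell block B: crate K1, crate K4, crate R1]
4. Guard goes back to cell block A with crate K1.  [cell block A: crate K1, crate K3, crate K7, crate M1, crate R3 | cell block B: crate K4, crate R1]
5. Guard goes to cell block B with crate K1 and crate K7.  [cell block A: crate K3, crate M1, crate R3 | cell block B: crate K1, crate K4, crate K7, crate R1]
6. Guard goes back to cell block A with crate K1.  [cell block A: crate K1, crate K3, crate M1, crate R3 | cell block B: crate K4, crate K7, crate R1]
7. Guard goes to cell block B with crate K1 and crate R3.  [cell block A: crate K3, crate M1 | cell block B: crate K1, crate K4, crate K7, crate R1, crate R3]
8. Guard goes back to cell block A with crate K1.  [cell block A: crate K1, crate K3, crate M1 | cell block B: crate K4, crate K7, crate R1, crate R3]
9. Guard goes to cell block B with crate K3 and crate M1.  [cell block A: crate K1 | cell block B: crate K3, crate K4, crate K7, crate M1, crate R1, crate R3]
10. Guard goes back to cell block A with crate K4.  [cell block A: crate K1, crate K4 | cell block B: crate K3, crate K7, crate M1, crate R1, crate R3]
11. Guard goes to cell block B with crate K1 and crate K4.  [cell block A: — | cell block B: crate K1, crate K3, crate K4, crate K7, crate M1, crate R1, crate R3]

Yes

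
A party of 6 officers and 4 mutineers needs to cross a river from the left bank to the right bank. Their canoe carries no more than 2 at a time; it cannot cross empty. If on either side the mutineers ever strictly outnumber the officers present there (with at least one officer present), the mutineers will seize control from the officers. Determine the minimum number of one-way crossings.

Counting alone: each trip to the right bank takes at most 2 across and each return brings at least 1 back, so after t trips out (and t−1 returns) at most 2t − (t−1) of the 10 are across; that first reaches 10 at t = 9, so at least 17 crossings are needed.
The plan below uses exactly 17 crossings, so it is optimal:
1. 2 mutineers → the right bank.  (the left bank: 6O 2M; the right bank: 0O 2M)
2. 1 mutineer ← the left bank.  (the left bank: 6O 3M; the right bank: 0O 1M)
3. 2 mutineers → the right bank.  (the left bank: 6O 1M; the right bank: 0O 3M)
4. 1 mutineer ← the left bank.  (the left bank: 6O 2M; the right bank: 0O 2M)
5. 2 officers → the right bank.  (the left bank: 4O 2M; the right bank: 2O 2M)
6. 1 mutineer ← the left bank.  (the left bank: 4O 3M; the right bank: 2O 1M)
7. 1 officer and 1 mutineer → the right bank.  (the left bank: 3O 2M; the right bank: 3O 2M)
8. 1 mutineer ← the left bank.  (the left bank: 3O 3M; the right bank: 3O 1M)
9. 2 mutineers → the right bank.  (the left bank: 3O 1M; the right bank: 3O 3M)
10. 1 mutineer ← the left bank.  (the left bank: 3O 2M; the right bank: 3O 2M)
11. 1 officer and 1 mutineer → the right bank.  (the left bank: 2O 1M; the right bank: 4O 3M)
12. 1 mutineer ← the left bank.  (the left bank: 2O 2M; the right bank: 4O 2M)
13. 2 mutineers → the right bank.  (the left bank: 2O 0M; the right bank: 4O 4M)
14. 1 mutineer ← the left bank.  (the left bank: 2O 1M; the right bank: 4O 3M)
15. 1 officer and 1 mutineer → the right bank.  (the left bank: 1O 0M; the right bank: 5O 4M)
16. 1 mutineer ← the left bank.  (the left bank: 1O 1M; the right bank: 5O 3M)
17. 1 officer and 1 mutineer → the right bank.  (the left bank: 0O 0M; the right bank: 6O 4M)

17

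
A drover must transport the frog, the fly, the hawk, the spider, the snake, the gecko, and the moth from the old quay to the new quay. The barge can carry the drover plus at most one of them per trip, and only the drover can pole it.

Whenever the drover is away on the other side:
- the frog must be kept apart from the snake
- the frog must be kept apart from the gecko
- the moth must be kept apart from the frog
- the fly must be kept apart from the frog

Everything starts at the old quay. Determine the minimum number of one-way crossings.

impossible

Following every safe sequence of crossings from the start, the most of the 7 that can be at the new quay as the barge arrives there on crossings 1, 3, 5, 7 is 1, 2, 3, 4 respectively; the best ever achieved is 4 of 7.
From crossing 9 on, no configuration arises that was not already reachable earlier: only 44 distinct safe configurations (who is on which side, and where the barge is) can ever be reached, none of them has everyone across, and every continuation just revisits them. So no valid plan exists.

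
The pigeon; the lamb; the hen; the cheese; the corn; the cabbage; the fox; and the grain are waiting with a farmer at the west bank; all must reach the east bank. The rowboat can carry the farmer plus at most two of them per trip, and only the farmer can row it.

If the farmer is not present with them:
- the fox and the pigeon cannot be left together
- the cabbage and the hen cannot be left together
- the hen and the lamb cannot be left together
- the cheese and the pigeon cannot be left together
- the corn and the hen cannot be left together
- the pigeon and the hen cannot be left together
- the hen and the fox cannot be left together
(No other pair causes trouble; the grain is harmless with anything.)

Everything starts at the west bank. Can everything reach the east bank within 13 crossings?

Yes

Yes — this plan uses 13 crossings (≤ 13):
1. Farmer goes to the east bank with the hen and the pigeon.  [the west bank: the cabbage, the cheese, the corn, the fox, the grain, the lamb | the east bank: the hen, the pigeon]
2. Farmer goes back to the west bank with the pigeon.  [the west bank: the cabbage, the cheese, the corn, the fox, the grain, the lamb, the pigeon | the east bank: the hen]
3. Farmer goes to the east bank with the lamb and the pigeon.  [the west bank: the cabbage, the cheese, the corn, the fox, the grain | the east bank: the hen, the lamb, the pigeon]
4. Farmer goes back to the west bank with the hen.  [the west bank: the cabbage, the cheese, the corn, the fox, the grain, the hen | the east bank: the lamb, the pigeon]
5. Farmer goes to the east bank with the corn and the hen.  [the west bank: the cabbage, the cheese, the fox, the grain | the east bank: the corn, the hen, the lamb, the pigeon]
6. Farmer goes back to the west bank with the hen.  [the west bank: the cabbage, the cheese, the fox, the grain, the hen | the east bank: the corn, the lamb, the pigeon]
7. Farmer goes to the east bank with the cabbage and the hen.  [the west bank: the cheese, the fox, the grain | the east bank: the cabbage, the corn, the hen, the lamb, the pigeon]
8. Farmer goes back to the west bank with the hen.  [the west bank: the cheese, the fox, the grain, the hen | the east bank: the cabbage, the corn, the lamb, the pigeon]
9. Farmer goes to the east bank with the grain and the hen.  [the west bank: the cheese, the fox | the east bank: the cabbage, the corn, the grain, the hen, the lamb, the pigeon]
10. Farmer goes back to the west bank with the hen.  [the west bank: the cheese, the fox, the hen | the east bank: the cabbage, the corn, the grain, the lamb, the pigeon]
11. Farmer goes to the east bank with the cheese and the fox.  [the west bank: the hen | the east bank: the cabbage, the cheese, the corn, the fox, the grain, the lamb, the pigeon]
12. Farmer goes back to the west bank with the pigeon.  [the west bank: the hen, the pigeon | the east bank: the cabbage, the cheese, the corn, the fox, the grain, the lamb]
13. Farmer goes to the east bank with the hen and the pigeon.  [the west bank: — | the east bank: the cabbage, the cheese, the corn, the fox, the grain, the hen, the lamb, the pigeon]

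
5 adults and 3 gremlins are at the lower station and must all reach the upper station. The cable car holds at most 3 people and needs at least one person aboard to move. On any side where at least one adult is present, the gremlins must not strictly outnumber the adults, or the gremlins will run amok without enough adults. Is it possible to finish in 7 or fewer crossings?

Yes — this plan uses 7 crossings (≤ 7):
1. 2 gremlins → the upper station.  (the lower station: 5A 1G; the upper station: 0A 2G)
2. 1 gremlin ← the lower station.  (the lower station: 5A 2G; the upper station: 0A 1G)
3. 2 adults and 1 gremlin → the upper station.  (the lower station: 3A 1G; the upper station: 2A 2G)
4. 1 gremlin ← the lower station.  (the lower station: 3A 2G; the upper station: 2A 1G)
5. 1 adult and 2 gremlins → the upper station.  (the lower station: 2A 0G; the upper station: 3A 3G)
6. 1 gremlin ← the lower station.  (the lower station: 2A 1G; the upper station: 3A 2G)
7. 2 adults and 1 gremlin → the upper station.  (the lower station: 0A 0G; the upper station: 5A 3G)

Yes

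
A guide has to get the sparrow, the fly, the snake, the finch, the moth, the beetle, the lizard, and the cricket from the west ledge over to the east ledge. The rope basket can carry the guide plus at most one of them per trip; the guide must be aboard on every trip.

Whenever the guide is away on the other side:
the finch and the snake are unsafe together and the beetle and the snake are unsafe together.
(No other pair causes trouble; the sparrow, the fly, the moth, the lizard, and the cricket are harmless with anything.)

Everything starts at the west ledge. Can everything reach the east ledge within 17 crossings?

Yes — this plan uses 17 crossings (≤ 17):
1. Guide goes to the east ledge with the snake.
2. Guide goes back to the west ledge alone.
3. Guide goes to the east ledge with the sparrow.
4. Guide goes back to the west ledge alone.
5. Guide goes to the east ledge with the fly.
6. Guide goes back to the west ledge alone.
7. Guide goes to the east ledge with the finch.
8. Guide goes back to the west ledge with the snake.
9. Guide goes to the east ledge with the beetle.
10. Guide goes back to the west ledge alone.
11. Guide goes to the east ledge with the moth.
12. Guide goes back to the west ledge alone.
13. Guide goes to the east ledge with the lizard.
14. Guide goes back to the west ledge alone.
15. Guide goes to the east ledge with the cricket.
16. Guide goes back to the west ledge alone.
17. Guide goes to the east ledge with the snake.

Yes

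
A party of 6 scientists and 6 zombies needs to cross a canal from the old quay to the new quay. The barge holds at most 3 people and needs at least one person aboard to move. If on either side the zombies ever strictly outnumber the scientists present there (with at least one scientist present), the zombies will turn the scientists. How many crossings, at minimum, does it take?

impossible

Following every safe sequence of crossings from the start, the most of the 12 that can be at the new quay as the barge arrives there on crossings 1, 3, 5 is 3, 5, 6 respectively; the best ever achieved is 6 of 12.
From crossing 7 on, no configuration arises that was not already reachable earlier: only 17 distinct safe configurations (who is on which side, and where the barge is) can ever be reached, none of them has everyone across, and every continuation just revisits them. They are: 0 scientists + 0 zombies across (barge back at the start); 0 scientists + 1 zombie across (barge there); 0 scientists + 1 zombie across (barge back at the start); 0 scientists + 2 zombies across (barge there); 0 scientists + 2 zombies across (barge back at the start); 0 scientists + 3 zombies across (barge there); 0 scientists + 3 zombies across (barge back at the start); 0 scientists + 4 zombies across (barge there); 0 scientists + 4 zombies across (barge back at the start); 0 scientists + 5 zombies across (barge there); 0 scientists + 5 zombies across (barge back at the start); 0 scientists + 6 zombies across (barge there); 1 scientist + 1 zombie across (barge there); 1 scientist + 1 zombie across (barge back at the start); 2 scientists + 2 zombies across (barge there); 2 scientists + 2 zombies across (barge back at the start); 3 scientists + 3 zombies across (barge there). So no valid plan exists.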